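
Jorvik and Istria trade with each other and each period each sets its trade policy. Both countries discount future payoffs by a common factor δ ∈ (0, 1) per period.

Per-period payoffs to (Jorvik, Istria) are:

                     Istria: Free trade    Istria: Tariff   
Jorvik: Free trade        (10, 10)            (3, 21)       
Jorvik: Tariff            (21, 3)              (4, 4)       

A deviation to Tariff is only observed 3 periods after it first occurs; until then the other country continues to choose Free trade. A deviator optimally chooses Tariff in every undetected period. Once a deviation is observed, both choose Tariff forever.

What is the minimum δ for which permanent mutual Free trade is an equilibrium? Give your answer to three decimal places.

The best deviation is to choose Tariff for all 3 undetected periods, earning 21 each, then 4 forever once detected.
Deviation value: 21(1−δ^3)/(1−δ) + 4δ^3/(1−δ); cooperation value: 10/(1−δ).
IC: 10 ≥ 21(1−δ^3) + 4δ^3 = 21 − 17δ^3.
So δ^3 ≥ 11/17, giving δ ≥ (11/17)^(1/3) ≈ 0.865.

0.865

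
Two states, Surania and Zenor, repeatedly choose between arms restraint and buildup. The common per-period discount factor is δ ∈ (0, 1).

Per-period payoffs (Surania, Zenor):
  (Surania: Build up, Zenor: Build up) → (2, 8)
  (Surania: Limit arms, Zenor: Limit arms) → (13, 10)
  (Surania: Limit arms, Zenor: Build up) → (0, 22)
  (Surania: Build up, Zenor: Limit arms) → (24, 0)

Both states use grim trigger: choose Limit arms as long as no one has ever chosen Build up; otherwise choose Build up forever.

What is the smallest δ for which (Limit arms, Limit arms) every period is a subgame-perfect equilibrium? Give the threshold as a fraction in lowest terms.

6/7

For Surania: deviation gain 24−13 = 11, per-period punishment loss 13−2 = 11. IC gives δ ≥ 11/22 = 1/2.
For Zenor: gain 12, loss 2 per period, so δ ≥ 12/14 = 6/7.
The tighter constraint is Zenor's, so cooperation needs δ ≥ 6/7.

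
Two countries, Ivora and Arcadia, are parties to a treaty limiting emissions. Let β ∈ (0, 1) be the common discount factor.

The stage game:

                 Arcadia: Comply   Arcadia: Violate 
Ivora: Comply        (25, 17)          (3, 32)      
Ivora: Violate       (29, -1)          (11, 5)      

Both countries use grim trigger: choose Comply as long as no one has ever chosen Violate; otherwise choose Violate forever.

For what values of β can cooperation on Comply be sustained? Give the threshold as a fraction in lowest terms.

5/9

For Ivora: deviation gain 29−25 = 4, per-period punishment loss 25−11 = 14. IC gives β ≥ 4/18 = 2/9.
For Arcadia: gain 15, loss 12 per period, so β ≥ 15/27 = 5/9.
The tighter constraint is Arcadia's, so cooperation needs β ≥ 5/9.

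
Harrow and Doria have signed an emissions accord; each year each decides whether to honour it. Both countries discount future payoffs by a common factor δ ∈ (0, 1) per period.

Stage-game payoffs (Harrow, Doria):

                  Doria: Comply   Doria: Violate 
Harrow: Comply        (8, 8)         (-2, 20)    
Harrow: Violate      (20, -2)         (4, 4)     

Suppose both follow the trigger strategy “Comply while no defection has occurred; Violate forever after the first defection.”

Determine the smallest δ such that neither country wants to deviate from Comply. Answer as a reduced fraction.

Cooperation forever yields 8 each period: 8/(1−δ).
Deviating yields 20 once, then 4 forever: 20 + 4δ/(1−δ).
No profitable deviation requires 8/(1−δ) ≥ 20 + 4δ/(1−δ).
Multiplying by (1−δ): 8 ≥ 20(1−δ) + 4δ = 20 − 16δ.
So 16δ ≥ 12, i.e. δ ≥ 12/16 = 3/4.

3/4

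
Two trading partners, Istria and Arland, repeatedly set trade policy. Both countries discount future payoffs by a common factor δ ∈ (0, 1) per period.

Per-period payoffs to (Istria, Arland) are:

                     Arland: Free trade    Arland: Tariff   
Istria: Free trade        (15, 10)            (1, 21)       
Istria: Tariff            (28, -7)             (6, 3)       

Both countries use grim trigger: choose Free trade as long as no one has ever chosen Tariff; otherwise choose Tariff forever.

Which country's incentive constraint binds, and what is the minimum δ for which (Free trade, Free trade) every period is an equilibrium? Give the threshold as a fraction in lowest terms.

Arland; δ ≥ 11/18

Istria: cooperation gives 15 each period; deviation gives 28 once then 6 forever.
  15/(1−δ) ≥ 28 + 6δ/(1−δ) ⇒ δ ≥ 13/22.
Arland: cooperation gives 10 each period; deviation gives 21 once then 3 forever.
  δ ≥ 11/18.
Both must hold, so the binding constraint is Arland's: δ ≥ 11/18.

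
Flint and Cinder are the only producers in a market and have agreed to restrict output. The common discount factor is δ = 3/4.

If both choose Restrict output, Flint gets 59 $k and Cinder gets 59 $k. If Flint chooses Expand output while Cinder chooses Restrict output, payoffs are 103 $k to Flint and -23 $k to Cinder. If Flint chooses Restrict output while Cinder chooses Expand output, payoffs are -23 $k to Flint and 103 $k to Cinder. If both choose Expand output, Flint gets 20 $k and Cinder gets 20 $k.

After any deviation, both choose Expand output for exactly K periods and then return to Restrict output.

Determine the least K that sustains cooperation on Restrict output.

No profitable deviation requires (59−20)(δ+…+δ^K) ≥ 103−59, i.e. δ+…+δ^K ≥ 44/39 ≈ 1.1282.
With δ = 3/4, the partial sums are K=1: 0.7500, K=2: 1.3125.
K = 2 is the first length at which the sum reaches 1.1282.

2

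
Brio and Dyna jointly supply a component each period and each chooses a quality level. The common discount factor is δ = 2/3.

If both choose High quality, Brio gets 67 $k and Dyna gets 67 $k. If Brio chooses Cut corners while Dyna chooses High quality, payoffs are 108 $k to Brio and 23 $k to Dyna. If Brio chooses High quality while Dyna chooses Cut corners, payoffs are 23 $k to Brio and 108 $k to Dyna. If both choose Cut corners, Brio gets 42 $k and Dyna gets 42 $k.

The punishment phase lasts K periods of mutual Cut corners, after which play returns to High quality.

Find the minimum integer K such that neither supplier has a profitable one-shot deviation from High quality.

Need Σ_{k=1}^{K} δ^k ≥ (108−67)/(67−42) = 1.6400 at δ = 2/3.
At K = 4 the sum is 1.6049 < 1.6400; at K = 5 it is 1.7366 ≥ 1.6400.
So the minimum punishment length is K = 5.

5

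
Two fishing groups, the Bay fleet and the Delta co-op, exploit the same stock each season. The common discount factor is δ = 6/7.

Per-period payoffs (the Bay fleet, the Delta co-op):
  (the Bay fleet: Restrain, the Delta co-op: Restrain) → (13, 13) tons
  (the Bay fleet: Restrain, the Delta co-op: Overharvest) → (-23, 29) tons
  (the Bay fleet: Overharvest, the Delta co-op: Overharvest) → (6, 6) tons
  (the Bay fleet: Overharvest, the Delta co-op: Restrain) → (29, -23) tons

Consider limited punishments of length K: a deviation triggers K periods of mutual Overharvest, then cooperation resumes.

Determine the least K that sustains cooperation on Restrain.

4

IC: δ(1−δ^K)/(1−δ) ≥ (29−13)/(13−6) = 16/7.
With δ = 6/7: need 1 − δ^K ≥ 16/7·(1−6/7)/(6/7), i.e. δ^K ≤ 0.6190.
Since (6/7)^3 = 0.6297 and (6/7)^4 = 0.5398, the smallest such K is 4.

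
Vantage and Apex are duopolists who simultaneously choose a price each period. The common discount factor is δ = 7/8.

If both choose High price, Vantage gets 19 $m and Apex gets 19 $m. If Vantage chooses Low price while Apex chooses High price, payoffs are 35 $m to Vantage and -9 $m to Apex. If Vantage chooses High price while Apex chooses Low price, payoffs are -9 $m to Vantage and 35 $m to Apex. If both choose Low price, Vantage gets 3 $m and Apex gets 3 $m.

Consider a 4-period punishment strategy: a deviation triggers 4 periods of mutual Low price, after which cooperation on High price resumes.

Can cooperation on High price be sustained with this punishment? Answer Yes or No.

IC: δ+…+δ^4 ≥ (35−19)/(19−3) = 1.
At δ = 7/8: partial sum = 2.8967 ≥ 1.0000. Cooperation sustainable.

Yes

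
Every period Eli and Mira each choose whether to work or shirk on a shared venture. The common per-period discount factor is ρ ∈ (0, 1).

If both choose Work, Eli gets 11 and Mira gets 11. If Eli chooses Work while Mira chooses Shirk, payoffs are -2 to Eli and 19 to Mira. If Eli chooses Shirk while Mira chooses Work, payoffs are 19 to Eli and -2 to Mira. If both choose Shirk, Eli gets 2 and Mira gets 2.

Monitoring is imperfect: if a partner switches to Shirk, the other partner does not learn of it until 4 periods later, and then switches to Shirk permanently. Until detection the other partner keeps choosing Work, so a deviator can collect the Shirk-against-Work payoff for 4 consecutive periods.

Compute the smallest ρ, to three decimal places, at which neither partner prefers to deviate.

0.828

Deviating for the 4 undetected periods gains 19−11 = 8 per period over cooperation, then loses 11−2 = 9 per period forever once punishment starts.
Gain: 8(1 + ρ + … + ρ^3); loss: 9·ρ^4/(1−ρ).
No profitable deviation ⇔ 8(1−ρ^4) ≤ 9·ρ^4, i.e. ρ^4 ≥ 8/(8+9) = 8/17.
Hence ρ ≥ (8/17)^(1/4) ≈ 0.828.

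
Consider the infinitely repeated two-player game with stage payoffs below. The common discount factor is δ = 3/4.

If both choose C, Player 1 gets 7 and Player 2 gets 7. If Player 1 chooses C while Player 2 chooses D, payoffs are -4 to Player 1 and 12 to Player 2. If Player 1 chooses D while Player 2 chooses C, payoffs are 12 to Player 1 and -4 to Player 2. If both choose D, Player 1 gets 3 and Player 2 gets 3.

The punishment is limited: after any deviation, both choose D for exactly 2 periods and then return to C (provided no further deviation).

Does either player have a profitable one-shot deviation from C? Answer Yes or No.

No

A one-shot deviation gives 12 now, then 3 for 2 periods, then back to 7.
Gain from deviating: (12−7) today; loss: (7−3) in each of the next 2 periods.
No-deviation condition: (7−3)(δ+…+δ^2) ≥ 12−7, i.e. δ+…+δ^2 ≥ 5/4.
At δ = 3/4: δ+…+δ^2 = 1.3125 ≥ 1.2500.
So cooperation is sustainable.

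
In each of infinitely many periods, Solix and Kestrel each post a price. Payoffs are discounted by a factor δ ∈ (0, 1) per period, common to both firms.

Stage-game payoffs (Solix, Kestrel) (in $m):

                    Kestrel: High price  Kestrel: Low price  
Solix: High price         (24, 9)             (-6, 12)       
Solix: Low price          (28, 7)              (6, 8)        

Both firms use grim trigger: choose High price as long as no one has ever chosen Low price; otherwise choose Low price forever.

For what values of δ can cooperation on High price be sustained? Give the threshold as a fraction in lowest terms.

Solix's threshold: (28−24)/(28−6) = 2/11.
Kestrel's threshold: (12−9)/(12−8) = 3/4.
2/11 < 3/4, so Kestrel binds and δ* = 3/4.

3/4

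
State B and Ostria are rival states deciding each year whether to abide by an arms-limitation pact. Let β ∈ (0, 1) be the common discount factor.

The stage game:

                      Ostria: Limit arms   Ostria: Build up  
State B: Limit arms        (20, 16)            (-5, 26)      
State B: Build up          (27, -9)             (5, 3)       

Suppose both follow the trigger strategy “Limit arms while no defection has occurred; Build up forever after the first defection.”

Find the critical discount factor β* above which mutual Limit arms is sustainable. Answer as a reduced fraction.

10/23

For State B: deviation gain 27−20 = 7, per-period punishment loss 20−5 = 15. IC gives β ≥ 7/22.
For Ostria: gain 10, loss 13 per period, so β ≥ 10/23.
The tighter constraint is Ostria's, so cooperation needs β ≥ 10/23.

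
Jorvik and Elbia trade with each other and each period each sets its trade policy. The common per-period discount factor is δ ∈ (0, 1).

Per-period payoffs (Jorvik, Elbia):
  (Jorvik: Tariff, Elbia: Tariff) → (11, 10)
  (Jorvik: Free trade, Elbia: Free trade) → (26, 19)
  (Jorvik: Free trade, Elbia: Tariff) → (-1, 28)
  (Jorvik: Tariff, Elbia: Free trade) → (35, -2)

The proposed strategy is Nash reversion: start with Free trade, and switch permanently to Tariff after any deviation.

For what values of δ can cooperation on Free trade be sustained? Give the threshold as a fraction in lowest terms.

1/2

Jorvik: cooperation gives 26 each period; deviation gives 35 once then 11 forever.
  26/(1−δ) ≥ 35 + 11δ/(1−δ) ⇒ δ ≥ 9/24 = 3/8.
Elbia: cooperation gives 19 each period; deviation gives 28 once then 10 forever.
  δ ≥ 9/18 = 1/2.
Both must hold, so the binding constraint is Elbia's: δ ≥ 1/2.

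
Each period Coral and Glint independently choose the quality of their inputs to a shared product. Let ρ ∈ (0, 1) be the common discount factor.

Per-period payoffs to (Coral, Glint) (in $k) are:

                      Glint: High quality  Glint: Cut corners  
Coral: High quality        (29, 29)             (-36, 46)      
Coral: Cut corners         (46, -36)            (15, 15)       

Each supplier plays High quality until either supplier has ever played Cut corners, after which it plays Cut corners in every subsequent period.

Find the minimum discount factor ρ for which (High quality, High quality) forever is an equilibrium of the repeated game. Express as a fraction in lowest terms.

Under grim trigger the critical discount factor is (T−C)/(T−P) with T = 46, C = 29, P = 15.
ρ* = (46−29)/(46−15) = 17/31.

17/31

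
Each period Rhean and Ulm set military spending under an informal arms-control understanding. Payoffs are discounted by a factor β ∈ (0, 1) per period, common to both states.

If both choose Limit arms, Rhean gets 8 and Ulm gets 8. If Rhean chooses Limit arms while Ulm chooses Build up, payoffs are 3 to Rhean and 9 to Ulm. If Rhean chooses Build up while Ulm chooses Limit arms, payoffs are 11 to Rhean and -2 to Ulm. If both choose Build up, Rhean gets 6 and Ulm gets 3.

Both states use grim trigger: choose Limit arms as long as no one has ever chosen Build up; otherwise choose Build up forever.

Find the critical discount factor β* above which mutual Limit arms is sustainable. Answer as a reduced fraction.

For Rhean: deviation gain 11−8 = 3, per-period punishment loss 8−6 = 2. IC gives β ≥ 3/5.
For Ulm: gain 1, loss 5 per period, so β ≥ 1/6.
The tighter constraint is Rhean's, so cooperation needs β ≥ 3/5.

3/5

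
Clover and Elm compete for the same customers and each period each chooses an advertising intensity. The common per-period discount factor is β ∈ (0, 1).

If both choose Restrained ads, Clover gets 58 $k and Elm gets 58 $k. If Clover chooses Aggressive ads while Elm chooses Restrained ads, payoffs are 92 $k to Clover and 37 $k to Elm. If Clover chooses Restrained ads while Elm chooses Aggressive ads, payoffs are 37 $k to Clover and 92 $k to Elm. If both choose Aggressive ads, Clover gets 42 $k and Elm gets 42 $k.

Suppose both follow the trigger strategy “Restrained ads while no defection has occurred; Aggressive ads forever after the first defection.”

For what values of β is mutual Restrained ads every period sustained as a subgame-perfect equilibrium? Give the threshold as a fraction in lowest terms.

17/25

Under grim trigger the critical discount factor is (T−C)/(T−P) with T = 92, C = 58, P = 42.
β* = (92−58)/(92−42) = 34/50 = 17/25.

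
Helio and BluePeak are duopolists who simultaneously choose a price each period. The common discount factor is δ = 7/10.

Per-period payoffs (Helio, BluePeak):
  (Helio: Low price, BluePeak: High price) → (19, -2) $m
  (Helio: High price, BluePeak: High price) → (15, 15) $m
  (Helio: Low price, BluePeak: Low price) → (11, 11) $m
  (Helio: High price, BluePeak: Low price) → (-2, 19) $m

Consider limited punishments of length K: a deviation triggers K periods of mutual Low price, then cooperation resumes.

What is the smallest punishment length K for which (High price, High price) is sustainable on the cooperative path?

2

Need Σ_{k=1}^{K} δ^k ≥ (19−15)/(15−11) = 1.0000 at δ = 7/10.
At K = 1 the sum is 0.7000 < 1.0000; at K = 2 it is 1.1900 ≥ 1.0000.
So the minimum punishment length is K = 2.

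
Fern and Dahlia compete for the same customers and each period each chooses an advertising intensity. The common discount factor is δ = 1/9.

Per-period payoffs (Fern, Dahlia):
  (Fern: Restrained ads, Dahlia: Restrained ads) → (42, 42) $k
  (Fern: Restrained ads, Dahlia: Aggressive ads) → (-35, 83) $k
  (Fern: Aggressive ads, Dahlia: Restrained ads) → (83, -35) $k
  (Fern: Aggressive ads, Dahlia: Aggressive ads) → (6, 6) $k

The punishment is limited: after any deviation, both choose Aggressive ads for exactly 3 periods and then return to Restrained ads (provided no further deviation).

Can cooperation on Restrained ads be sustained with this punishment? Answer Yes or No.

No

A one-shot deviation gives 83 now, then 6 for 3 periods, then back to 42.
Gain from deviating: (83−42) today; loss: (42−6) in each of the next 3 periods.
No-deviation condition: (42−6)(δ+…+δ^3) ≥ 83−42, i.e. δ+…+δ^3 ≥ 41/36.
At δ = 1/9: δ+…+δ^3 = 0.1248 < 1.1389.
So cooperation is not sustainable.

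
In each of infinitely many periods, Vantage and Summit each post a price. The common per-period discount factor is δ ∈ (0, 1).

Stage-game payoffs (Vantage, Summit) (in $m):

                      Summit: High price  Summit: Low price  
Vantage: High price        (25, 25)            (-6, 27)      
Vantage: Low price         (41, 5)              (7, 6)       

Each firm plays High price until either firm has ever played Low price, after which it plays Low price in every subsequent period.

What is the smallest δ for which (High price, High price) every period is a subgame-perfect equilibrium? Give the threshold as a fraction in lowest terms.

Vantage's threshold: (41−25)/(41−7) = 8/17.
Summit's threshold: (27−25)/(27−6) = 2/21.
8/17 > 2/21, so Vantage binds and δ* = 8/17.

8/17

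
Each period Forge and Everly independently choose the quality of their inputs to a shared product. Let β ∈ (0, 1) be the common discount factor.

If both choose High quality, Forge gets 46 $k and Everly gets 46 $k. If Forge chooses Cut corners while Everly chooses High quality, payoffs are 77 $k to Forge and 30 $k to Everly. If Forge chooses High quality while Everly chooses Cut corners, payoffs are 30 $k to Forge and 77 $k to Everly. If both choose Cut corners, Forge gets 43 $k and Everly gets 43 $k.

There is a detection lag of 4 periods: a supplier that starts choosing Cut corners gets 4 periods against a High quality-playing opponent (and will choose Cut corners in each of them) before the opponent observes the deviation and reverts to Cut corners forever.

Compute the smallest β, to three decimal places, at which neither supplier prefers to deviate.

Deviating for the 4 undetected periods gains 77−46 = 31 per period over cooperation, then loses 46−43 = 3 per period forever once punishment starts.
Gain: 31(1 + β + … + β^3); loss: 3·β^4/(1−β).
No profitable deviation ⇔ 31(1−β^4) ≤ 3·β^4, i.e. β^4 ≥ 31/(31+3) = 31/34.
Hence β ≥ (31/34)^(1/4) ≈ 0.977.

0.977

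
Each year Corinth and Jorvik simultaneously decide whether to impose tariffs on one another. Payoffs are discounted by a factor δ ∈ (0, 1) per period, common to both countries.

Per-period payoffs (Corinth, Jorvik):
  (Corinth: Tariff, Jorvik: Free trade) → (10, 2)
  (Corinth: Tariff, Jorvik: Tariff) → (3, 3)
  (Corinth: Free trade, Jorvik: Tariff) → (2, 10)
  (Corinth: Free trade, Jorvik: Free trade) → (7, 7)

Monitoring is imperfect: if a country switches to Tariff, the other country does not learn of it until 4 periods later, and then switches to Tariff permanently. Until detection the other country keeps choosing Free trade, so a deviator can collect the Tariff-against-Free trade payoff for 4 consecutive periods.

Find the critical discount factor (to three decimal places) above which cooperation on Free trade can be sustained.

Deviating for the 4 undetected periods gains 10−7 = 3 per period over cooperation, then loses 7−3 = 4 per period forever once punishment starts.
Gain: 3(1 + δ + … + δ^3); loss: 4·δ^4/(1−δ).
No profitable deviation ⇔ 3(1−δ^4) ≤ 4·δ^4, i.e. δ^4 ≥ 3/(3+4) = 3/7.
Hence δ ≥ (3/7)^(1/4) ≈ 0.809.

0.809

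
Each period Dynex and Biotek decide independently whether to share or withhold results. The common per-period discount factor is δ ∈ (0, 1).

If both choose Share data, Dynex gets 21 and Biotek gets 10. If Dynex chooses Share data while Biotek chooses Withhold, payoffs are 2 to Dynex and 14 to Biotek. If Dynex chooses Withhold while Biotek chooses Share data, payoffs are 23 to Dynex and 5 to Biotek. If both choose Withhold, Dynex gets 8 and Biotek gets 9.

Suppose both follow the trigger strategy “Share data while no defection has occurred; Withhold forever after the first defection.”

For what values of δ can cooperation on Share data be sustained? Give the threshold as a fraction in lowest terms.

Dynex's threshold: (23−21)/(23−8) = 2/15.
Biotek's threshold: (14−10)/(14−9) = 4/5.
2/15 < 4/5, so Biotek binds and δ* = 4/5.

4/5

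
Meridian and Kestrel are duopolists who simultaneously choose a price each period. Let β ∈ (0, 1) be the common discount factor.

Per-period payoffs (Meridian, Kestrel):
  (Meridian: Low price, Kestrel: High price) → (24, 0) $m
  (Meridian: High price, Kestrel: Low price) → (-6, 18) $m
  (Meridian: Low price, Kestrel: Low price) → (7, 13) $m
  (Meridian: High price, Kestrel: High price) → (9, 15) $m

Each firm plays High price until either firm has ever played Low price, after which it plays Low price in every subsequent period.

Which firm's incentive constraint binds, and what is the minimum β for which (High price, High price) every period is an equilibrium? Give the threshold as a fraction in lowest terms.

Meridian; β ≥ 15/17

For Meridian: deviation gain 24−9 = 15, per-period punishment loss 9−7 = 2. IC gives β ≥ 15/17.
For Kestrel: gain 3, loss 2 per period, so β ≥ 3/5.
The tighter constraint is Meridian's, so cooperation needs β ≥ 15/17.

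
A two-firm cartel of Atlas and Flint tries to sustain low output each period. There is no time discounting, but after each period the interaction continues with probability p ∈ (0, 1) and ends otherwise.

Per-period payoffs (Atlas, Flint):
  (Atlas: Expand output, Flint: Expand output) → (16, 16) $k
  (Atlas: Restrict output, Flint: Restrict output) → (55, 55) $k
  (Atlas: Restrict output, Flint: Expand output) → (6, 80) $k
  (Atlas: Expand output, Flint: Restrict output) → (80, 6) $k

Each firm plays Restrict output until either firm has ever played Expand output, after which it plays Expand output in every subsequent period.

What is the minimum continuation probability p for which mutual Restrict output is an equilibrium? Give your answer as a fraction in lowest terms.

25/64

With no time discounting, the continuation probability p plays the role of the discount factor.
Grim-trigger IC: 55/(1−p) ≥ 80 + 16p/(1−p) ⇒ p ≥ (80−55)/(80−16) = 25/64.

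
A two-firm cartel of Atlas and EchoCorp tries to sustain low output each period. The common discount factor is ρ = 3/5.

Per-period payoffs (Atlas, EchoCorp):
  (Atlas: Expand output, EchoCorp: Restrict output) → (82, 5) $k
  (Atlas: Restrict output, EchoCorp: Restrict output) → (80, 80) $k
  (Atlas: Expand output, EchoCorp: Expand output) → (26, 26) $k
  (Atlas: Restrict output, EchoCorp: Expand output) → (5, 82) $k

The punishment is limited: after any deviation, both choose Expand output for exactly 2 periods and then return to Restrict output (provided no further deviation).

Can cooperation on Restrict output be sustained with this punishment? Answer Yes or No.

Comparing payoff streams over the 3 periods until play realigns: cooperate → 80(1+ρ+…+ρ^2); deviate → 82 + 26(ρ+…+ρ^2).
Cooperation is sustained iff (80−26)(ρ+…+ρ^2) ≥ 82−80.
ρ+…+ρ^2 = 3/5·(1−(3/5)^2)/(1−3/5) = 0.9600, and (82−80)/(80−26) = 0.0370.
0.9600 ≥ 0.0370, so cooperation is sustainable.

Yes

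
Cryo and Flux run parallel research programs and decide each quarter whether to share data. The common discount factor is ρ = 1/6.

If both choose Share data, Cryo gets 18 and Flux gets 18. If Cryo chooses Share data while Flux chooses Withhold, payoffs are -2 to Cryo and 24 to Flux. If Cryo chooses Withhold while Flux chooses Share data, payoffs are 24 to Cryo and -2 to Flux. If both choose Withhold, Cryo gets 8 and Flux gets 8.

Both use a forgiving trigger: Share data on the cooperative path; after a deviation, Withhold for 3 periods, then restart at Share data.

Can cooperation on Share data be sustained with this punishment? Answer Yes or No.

IC: ρ+…+ρ^3 ≥ (24−18)/(18−8) = 3/5.
At ρ = 1/6: partial sum = 0.1991 < 0.6000. Cooperation not sustainable.

No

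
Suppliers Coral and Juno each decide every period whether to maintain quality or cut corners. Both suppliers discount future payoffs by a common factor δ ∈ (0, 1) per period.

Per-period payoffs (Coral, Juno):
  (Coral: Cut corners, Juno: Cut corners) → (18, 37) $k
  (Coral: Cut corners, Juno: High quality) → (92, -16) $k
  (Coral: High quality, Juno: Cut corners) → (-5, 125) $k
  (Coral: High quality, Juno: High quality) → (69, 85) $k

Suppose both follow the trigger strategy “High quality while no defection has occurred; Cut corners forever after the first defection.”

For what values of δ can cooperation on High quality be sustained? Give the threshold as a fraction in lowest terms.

For Coral: deviation gain 92−69 = 23, per-period punishment loss 69−18 = 51. IC gives δ ≥ 23/74.
For Juno: gain 40, loss 48 per period, so δ ≥ 40/88 = 5/11.
The tighter constraint is Juno's, so cooperation needs δ ≥ 5/11.

5/11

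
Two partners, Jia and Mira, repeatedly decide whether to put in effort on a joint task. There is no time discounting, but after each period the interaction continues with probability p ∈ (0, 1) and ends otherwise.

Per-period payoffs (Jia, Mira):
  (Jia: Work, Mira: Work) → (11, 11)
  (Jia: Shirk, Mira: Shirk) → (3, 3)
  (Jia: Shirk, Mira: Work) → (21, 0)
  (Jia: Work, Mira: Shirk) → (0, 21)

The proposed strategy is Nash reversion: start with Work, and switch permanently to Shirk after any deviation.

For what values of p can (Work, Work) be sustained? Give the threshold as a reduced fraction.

With no time discounting, the continuation probability p plays the role of the discount factor.
Grim-trigger IC: 11/(1−p) ≥ 21 + 3p/(1−p) ⇒ p ≥ (21−11)/(21−3) = 5/9.

5/9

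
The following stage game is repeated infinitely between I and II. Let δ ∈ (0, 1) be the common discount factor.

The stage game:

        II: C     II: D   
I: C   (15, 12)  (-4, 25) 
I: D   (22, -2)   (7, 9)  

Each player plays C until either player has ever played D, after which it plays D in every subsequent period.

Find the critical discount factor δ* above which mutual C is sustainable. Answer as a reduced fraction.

I: cooperation gives 15 each period; deviation gives 22 once then 7 forever.
  15/(1−δ) ≥ 22 + 7δ/(1−δ) ⇒ δ ≥ 7/15.
II: cooperation gives 12 each period; deviation gives 25 once then 9 forever.
  δ ≥ 13/16.
Both must hold, so the binding constraint is II's: δ ≥ 13/16.

13/16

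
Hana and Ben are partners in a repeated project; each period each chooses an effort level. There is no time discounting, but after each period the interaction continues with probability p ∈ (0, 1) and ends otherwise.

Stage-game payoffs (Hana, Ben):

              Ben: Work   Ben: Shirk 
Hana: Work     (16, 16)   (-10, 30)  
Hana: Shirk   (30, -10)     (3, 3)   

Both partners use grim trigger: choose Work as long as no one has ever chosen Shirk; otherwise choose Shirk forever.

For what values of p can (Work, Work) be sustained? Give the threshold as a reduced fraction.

14/27

Expected cooperation value is 16 + p·16 + p²·16 + … = 16/(1−p); deviation gives 30 + p·3/(1−p).
16 ≥ 30(1−p) + 3p ⇒ 27p ≥ 14 ⇒ p ≥ 14/27.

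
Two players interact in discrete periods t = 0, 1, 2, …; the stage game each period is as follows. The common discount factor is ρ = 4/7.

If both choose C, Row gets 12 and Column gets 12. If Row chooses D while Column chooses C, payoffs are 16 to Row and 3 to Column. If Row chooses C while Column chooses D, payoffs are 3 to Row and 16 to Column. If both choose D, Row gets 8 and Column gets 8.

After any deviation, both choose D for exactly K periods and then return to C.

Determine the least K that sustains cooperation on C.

IC: ρ(1−ρ^K)/(1−ρ) ≥ (16−12)/(12−8) = 1.
With ρ = 4/7: need 1 − ρ^K ≥ 1·(1−4/7)/(4/7), i.e. ρ^K ≤ 0.2500.
Since (4/7)^2 = 0.3265 and (4/7)^3 = 0.1866, the smallest such K is 3.

3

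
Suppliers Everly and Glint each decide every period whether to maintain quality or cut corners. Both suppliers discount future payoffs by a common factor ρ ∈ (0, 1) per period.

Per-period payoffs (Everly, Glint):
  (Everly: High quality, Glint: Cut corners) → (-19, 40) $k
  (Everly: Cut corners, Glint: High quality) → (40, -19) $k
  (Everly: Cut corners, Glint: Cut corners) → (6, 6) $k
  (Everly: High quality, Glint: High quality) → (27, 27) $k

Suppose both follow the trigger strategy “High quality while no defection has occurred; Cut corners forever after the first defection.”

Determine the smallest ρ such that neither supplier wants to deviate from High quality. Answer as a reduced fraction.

Under grim trigger the critical discount factor is (T−C)/(T−P) with T = 40, C = 27, P = 6.
ρ* = (40−27)/(40−6) = 13/34.

13/34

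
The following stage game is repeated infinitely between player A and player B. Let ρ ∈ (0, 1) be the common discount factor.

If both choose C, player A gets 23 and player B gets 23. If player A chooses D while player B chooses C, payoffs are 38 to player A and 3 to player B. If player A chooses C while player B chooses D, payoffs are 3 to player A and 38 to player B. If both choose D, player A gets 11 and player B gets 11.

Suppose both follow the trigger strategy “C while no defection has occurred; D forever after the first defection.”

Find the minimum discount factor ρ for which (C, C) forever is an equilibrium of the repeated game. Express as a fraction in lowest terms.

Cooperation forever yields 23 each period: 23/(1−ρ).
Deviating yields 38 once, then 11 forever: 38 + 11ρ/(1−ρ).
No profitable deviation requires 23/(1−ρ) ≥ 38 + 11ρ/(1−ρ).
Multiplying by (1−ρ): 23 ≥ 38(1−ρ) + 11ρ = 38 − 27ρ.
So 27ρ ≥ 15, i.e. ρ ≥ 15/27 = 5/9.

5/9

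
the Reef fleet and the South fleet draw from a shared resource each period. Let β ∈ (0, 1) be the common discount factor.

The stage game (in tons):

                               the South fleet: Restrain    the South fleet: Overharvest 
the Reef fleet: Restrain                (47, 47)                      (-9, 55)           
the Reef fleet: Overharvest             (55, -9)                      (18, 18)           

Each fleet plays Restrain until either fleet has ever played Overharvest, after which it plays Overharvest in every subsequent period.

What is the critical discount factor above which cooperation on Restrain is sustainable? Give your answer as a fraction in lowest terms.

8/37

Under grim trigger the critical discount factor is (T−C)/(T−P) with T = 55, C = 47, P = 18.
β* = (55−47)/(55−18) = 8/37.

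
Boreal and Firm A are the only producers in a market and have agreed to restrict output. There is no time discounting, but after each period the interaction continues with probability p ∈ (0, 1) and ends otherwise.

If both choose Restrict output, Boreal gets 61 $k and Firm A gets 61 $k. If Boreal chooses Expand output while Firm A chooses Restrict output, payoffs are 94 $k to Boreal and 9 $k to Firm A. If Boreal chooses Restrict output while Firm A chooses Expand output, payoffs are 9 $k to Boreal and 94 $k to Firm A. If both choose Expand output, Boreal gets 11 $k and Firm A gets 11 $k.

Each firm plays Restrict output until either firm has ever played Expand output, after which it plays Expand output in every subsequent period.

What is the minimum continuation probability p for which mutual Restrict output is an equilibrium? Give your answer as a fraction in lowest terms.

Expected cooperation value is 61 + p·61 + p²·61 + … = 61/(1−p); deviation gives 94 + p·11/(1−p).
61 ≥ 94(1−p) + 11p ⇒ 83p ≥ 33 ⇒ p ≥ 33/83.

33/83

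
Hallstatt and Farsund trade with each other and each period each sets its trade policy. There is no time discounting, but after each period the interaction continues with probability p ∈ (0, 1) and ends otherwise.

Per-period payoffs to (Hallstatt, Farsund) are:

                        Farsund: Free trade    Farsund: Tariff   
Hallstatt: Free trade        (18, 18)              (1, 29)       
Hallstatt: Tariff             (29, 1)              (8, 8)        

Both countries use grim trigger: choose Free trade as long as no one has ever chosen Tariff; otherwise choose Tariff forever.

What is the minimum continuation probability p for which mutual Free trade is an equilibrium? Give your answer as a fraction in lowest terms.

With no time discounting, the continuation probability p plays the role of the discount factor.
Grim-trigger IC: 18/(1−p) ≥ 29 + 8p/(1−p) ⇒ p ≥ (29−18)/(29−8) = 11/21.

11/21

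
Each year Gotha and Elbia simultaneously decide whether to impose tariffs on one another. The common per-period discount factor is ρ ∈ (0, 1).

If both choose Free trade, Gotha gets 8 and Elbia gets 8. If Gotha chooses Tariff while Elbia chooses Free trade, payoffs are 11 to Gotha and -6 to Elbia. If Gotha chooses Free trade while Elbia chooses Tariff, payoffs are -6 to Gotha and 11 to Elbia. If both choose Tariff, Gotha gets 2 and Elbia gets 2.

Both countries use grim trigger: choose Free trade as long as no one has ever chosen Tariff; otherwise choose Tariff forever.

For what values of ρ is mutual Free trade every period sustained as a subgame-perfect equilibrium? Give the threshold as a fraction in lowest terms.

1/3

Cooperation forever yields 8 each period: 8/(1−ρ).
Deviating yields 11 once, then 2 forever: 11 + 2ρ/(1−ρ).
No profitable deviation requires 8/(1−ρ) ≥ 11 + 2ρ/(1−ρ).
Multiplying by (1−ρ): 8 ≥ 11(1−ρ) + 2ρ = 11 − 9ρ.
So 9ρ ≥ 3, i.e. ρ ≥ 3/9 = 1/3.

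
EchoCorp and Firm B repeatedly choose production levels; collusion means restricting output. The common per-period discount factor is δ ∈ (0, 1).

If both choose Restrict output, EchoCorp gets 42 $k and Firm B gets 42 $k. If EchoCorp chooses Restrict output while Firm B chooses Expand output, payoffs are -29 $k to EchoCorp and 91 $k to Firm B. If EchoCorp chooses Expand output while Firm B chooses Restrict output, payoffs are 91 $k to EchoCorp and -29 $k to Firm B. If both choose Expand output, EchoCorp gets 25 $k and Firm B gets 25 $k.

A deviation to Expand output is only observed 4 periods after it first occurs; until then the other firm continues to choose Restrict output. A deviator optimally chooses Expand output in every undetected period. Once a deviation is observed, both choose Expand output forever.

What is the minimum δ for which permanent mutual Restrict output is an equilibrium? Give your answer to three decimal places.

The best deviation is to choose Expand output for all 4 undetected periods, earning 91 each, then 25 forever once detected.
Deviation value: 91(1−δ^4)/(1−δ) + 25δ^4/(1−δ); cooperation value: 42/(1−δ).
IC: 42 ≥ 91(1−δ^4) + 25δ^4 = 91 − 66δ^4.
So δ^4 ≥ 49/66, giving δ ≥ (49/66)^(1/4) ≈ 0.928.

0.928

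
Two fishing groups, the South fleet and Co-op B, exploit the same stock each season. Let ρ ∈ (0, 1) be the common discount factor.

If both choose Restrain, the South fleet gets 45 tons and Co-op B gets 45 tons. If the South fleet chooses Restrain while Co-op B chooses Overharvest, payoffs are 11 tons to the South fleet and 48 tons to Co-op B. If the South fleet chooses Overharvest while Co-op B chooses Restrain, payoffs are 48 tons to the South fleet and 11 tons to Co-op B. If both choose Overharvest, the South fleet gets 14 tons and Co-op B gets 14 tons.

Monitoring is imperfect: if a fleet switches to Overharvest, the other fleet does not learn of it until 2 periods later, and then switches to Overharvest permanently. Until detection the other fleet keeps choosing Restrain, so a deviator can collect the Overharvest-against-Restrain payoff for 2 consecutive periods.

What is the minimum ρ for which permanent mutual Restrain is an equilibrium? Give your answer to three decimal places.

A deviator earns 48 for 2 periods, then 14 forever; cooperating earns 45 forever. Multiplying the IC by (1−ρ):
45 ≥ 48(1−ρ^2) + 14ρ^2, so 34·ρ^2 ≥ 3 and ρ^2 ≥ 3/34.
ρ ≥ (3/34)^(1/2) ≈ 0.297.

0.297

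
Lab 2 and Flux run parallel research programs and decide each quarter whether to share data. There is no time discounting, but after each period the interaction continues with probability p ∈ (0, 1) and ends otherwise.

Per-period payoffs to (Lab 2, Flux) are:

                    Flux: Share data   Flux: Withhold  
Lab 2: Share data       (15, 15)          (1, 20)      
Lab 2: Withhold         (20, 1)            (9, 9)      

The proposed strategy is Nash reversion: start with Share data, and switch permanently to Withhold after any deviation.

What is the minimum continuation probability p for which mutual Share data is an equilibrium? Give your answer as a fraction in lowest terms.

With no time discounting, the continuation probability p plays the role of the discount factor.
Grim-trigger IC: 15/(1−p) ≥ 20 + 9p/(1−p) ⇒ p ≥ (20−15)/(20−9) = 5/11.

5/11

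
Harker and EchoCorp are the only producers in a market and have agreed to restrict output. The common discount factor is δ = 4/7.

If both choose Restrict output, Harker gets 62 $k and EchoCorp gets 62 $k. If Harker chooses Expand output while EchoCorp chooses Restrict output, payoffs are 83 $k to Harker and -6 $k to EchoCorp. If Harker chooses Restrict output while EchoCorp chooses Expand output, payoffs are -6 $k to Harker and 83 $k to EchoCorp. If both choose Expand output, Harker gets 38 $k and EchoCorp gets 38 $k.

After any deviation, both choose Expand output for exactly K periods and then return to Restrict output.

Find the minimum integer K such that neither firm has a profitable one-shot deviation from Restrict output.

2

IC: δ(1−δ^K)/(1−δ) ≥ (83−62)/(62−38) = 7/8.
With δ = 4/7: need 1 − δ^K ≥ 7/8·(1−4/7)/(4/7), i.e. δ^K ≤ 0.3438.
Since (4/7)^1 = 0.5714 and (4/7)^2 = 0.3265, the smallest such K is 2.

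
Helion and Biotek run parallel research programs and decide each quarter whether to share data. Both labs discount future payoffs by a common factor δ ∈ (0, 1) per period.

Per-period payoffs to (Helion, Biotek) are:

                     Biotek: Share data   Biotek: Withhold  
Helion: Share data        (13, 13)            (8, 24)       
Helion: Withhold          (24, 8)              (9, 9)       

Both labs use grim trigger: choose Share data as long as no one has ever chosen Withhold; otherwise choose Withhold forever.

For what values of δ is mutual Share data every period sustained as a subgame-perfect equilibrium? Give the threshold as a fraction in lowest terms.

13/(1−δ) ≥ 24 + 9δ/(1−δ)
13 ≥ 24 − 15δ
δ ≥ 11/15.

11/15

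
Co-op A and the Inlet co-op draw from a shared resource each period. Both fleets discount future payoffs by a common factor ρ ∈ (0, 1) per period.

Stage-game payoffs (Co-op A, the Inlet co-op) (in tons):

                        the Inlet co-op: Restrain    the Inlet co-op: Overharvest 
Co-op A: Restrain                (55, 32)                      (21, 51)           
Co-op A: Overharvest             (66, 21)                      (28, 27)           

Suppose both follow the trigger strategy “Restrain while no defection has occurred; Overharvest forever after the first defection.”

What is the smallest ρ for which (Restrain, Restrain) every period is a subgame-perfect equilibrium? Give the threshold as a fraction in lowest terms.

19/24

Co-op A's threshold: (66−55)/(66−28) = 11/38.
the Inlet co-op's threshold: (51−32)/(51−27) = 19/24.
11/38 < 19/24, so the Inlet co-op binds and ρ* = 19/24.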